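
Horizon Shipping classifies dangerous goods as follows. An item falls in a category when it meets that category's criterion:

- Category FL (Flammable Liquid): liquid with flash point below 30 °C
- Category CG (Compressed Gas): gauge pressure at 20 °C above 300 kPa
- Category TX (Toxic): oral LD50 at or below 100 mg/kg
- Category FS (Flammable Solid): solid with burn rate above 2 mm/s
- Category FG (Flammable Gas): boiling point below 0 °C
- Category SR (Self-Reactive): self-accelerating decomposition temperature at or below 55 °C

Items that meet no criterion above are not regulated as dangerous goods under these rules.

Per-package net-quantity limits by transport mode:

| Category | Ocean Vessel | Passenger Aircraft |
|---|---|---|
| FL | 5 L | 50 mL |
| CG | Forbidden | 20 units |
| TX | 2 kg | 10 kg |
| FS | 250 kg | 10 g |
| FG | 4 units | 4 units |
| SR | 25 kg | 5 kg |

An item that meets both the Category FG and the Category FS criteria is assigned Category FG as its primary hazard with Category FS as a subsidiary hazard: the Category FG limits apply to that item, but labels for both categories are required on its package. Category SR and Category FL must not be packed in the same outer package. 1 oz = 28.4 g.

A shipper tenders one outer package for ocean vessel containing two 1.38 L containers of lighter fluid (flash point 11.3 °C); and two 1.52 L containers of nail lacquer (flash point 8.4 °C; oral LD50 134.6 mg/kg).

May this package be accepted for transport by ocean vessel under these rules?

No

With flash point 11.3 °C (< 30 °C), the lighter fluid falls in Category FL.
With flash point 8.4 °C (< 30 °C), the nail lacquer falls in Category FL.
Category FL net quantity: (two 1.38 L containers = 2.76 L) + (two 1.52 L containers = 3.04 L) = 5.8 L.
5.8 L exceeds the ocean vessel limit of 5 L for Category FL.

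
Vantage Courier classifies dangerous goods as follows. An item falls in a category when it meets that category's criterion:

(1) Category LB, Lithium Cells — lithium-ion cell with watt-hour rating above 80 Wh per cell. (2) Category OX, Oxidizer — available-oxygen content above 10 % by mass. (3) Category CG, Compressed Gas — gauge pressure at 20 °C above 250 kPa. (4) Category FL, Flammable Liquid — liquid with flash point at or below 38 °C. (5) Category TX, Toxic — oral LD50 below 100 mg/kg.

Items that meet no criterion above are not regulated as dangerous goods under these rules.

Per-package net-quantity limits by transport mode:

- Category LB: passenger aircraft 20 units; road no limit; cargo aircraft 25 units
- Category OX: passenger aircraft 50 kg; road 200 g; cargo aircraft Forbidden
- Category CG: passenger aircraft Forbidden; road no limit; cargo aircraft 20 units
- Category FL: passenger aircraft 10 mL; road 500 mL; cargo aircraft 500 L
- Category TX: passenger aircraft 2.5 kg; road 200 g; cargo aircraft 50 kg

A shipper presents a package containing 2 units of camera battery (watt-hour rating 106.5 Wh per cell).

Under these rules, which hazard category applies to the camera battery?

Category LB

Watt-hour rating 106.5 Wh per cell meets the Category LB criterion (Lithium Cells), so the camera battery is Category LB.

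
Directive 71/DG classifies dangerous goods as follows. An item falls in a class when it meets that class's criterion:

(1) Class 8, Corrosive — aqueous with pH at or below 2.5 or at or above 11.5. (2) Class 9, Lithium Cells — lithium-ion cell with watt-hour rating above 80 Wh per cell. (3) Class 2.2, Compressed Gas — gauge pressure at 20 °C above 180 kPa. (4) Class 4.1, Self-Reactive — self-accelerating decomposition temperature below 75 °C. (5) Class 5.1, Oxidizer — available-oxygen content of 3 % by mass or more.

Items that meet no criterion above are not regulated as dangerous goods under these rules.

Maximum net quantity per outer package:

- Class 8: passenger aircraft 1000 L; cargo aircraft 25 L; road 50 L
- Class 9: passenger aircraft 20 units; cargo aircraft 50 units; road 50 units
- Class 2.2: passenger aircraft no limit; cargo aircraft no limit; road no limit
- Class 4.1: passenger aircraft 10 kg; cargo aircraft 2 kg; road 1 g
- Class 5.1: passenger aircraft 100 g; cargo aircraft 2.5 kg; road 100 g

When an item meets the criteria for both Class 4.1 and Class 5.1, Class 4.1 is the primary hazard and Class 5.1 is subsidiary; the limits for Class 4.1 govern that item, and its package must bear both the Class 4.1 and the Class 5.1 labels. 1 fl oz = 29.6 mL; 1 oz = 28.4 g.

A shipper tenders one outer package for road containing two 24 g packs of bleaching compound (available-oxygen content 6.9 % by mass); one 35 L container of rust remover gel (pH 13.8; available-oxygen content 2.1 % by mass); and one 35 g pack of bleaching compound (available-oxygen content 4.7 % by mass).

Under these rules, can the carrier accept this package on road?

Yes

The bleaching compound has available-oxygen content 6.9 % by mass, which is ≥ 3 % by mass, so it is Class 5.1 (Oxidizer).
pH 13.8 meets the Class 8 criterion (Corrosive), so the rust remover gel is Class 8.
The bleaching compound has available-oxygen content 4.7 % by mass, which is ≥ 3 % by mass, so it is Class 5.1 (Oxidizer).
Class 5.1 net quantity: (two 24 g packs = 48 g) + 35 g = 83 g.
83 g is within the road limit of 100 g for Class 5.1.
Class 8 quantity: 35 L.
35 L ≤ 50 L (road limit, Class 8) — within limit.
Every hazard class is within its road limit and no segregation rule is violated.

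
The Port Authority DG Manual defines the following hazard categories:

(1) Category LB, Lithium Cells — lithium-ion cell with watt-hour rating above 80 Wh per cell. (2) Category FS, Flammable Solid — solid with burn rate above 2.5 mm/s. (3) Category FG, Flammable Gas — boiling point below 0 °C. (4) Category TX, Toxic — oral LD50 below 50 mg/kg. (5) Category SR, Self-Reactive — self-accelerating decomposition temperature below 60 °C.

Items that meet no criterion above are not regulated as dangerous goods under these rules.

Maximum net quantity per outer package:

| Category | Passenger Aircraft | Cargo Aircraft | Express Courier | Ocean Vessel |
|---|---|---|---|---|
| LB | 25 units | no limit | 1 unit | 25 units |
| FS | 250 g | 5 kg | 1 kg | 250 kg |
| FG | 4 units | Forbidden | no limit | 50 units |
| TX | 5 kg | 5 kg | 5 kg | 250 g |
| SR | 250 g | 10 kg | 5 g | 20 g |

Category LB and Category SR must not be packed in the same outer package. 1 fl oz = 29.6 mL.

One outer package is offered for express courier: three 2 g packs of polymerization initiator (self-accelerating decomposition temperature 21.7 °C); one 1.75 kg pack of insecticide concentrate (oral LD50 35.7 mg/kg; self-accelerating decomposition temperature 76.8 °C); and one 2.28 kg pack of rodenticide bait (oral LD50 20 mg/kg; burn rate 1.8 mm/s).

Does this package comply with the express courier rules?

No

With self-accelerating decomposition temperature 21.7 °C (< 60 °C), the polymerization initiator falls in Category SR.
With oral LD50 35.7 mg/kg (< 50 mg/kg), the insecticide concentrate falls in Category TX.
With oral LD50 20 mg/kg (< 50 mg/kg), the rodenticide bait falls in Category TX.
Category TX net quantity: 1.75 kg + 2.28 kg = 4.03 kg.
That is within the Category TX express courier limit of 5 kg.
Category SR quantity: three 2 g packs = 6 g.
6 g exceeds the express courier limit of 5 g for Category SR.
The segregation rule (Category LB with Category SR) does not apply to Category TX with Category SR.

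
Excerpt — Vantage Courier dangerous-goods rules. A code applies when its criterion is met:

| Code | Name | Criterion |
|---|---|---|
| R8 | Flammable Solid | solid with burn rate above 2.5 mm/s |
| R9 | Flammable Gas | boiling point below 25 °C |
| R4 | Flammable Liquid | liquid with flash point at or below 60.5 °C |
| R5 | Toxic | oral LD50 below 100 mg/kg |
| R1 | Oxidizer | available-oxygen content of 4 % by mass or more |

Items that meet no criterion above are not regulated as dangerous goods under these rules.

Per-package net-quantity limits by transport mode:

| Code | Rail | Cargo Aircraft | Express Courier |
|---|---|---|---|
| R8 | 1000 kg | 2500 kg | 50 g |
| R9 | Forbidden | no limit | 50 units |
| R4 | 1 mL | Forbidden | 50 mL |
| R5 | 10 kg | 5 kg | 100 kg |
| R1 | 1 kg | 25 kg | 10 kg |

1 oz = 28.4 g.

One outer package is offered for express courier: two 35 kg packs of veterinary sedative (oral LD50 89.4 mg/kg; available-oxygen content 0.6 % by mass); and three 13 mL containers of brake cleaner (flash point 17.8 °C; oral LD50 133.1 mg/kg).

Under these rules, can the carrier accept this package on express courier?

Yes

The veterinary sedative has oral LD50 89.4 mg/kg, which is < 100 mg/kg, so it is Code R5 (Toxic).
Brake cleaner: flash point 17.8 °C ≤ 60.5 °C → Code R4 (Flammable Liquid).
Code R5 quantity: two 35 kg packs = 70 kg.
That is within the Code R5 express courier limit of 100 kg.
Code R4 quantity: three 13 mL containers = 39 mL.
39 mL is within the express courier limit of 50 mL for Code R4.
Every hazard code is within its express courier limit and no segregation rule is violated.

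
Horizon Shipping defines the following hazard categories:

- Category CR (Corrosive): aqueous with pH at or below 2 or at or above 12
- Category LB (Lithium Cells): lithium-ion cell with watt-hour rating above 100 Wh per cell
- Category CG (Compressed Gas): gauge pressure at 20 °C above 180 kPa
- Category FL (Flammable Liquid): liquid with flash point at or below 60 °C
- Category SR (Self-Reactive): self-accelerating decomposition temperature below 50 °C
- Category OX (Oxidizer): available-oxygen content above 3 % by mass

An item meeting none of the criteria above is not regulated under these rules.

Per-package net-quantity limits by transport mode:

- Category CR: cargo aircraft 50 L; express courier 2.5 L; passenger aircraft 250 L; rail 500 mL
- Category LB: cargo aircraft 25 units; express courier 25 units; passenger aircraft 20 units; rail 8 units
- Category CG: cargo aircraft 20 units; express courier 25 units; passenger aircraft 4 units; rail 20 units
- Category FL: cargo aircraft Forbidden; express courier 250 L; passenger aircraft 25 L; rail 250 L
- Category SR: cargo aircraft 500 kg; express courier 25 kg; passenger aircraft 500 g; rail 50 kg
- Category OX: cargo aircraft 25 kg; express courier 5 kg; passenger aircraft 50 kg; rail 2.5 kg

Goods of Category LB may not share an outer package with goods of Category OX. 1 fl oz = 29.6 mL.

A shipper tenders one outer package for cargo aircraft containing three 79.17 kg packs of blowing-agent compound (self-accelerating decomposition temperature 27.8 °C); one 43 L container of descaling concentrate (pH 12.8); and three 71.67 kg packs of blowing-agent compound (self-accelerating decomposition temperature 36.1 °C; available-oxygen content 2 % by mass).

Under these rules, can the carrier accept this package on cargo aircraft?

With self-accelerating decomposition temperature 27.8 °C (< 50 °C), the blowing-agent compound falls in Category SR.
The descaling concentrate has pH 12.8, which is ≥ 12, so it is Category CR (Corrosive).
The blowing-agent compound has self-accelerating decomposition temperature 36.1 °C, which is < 50 °C, so it is Category SR (Self-Reactive).
Total Category SR: (three 79.17 kg packs = 237.51 kg) + (three 71.67 kg packs = 215.01 kg) = 452.52 kg.
That is within the Category SR cargo aircraft limit of 500 kg.
Category CR quantity: 43 L.
That is within the Category CR cargo aircraft limit of 50 L.
The segregation rule (Category LB with Category OX) does not apply to Category SR with Category CR.
Every hazard category is within its cargo aircraft limit and no segregation rule is violated.

Yes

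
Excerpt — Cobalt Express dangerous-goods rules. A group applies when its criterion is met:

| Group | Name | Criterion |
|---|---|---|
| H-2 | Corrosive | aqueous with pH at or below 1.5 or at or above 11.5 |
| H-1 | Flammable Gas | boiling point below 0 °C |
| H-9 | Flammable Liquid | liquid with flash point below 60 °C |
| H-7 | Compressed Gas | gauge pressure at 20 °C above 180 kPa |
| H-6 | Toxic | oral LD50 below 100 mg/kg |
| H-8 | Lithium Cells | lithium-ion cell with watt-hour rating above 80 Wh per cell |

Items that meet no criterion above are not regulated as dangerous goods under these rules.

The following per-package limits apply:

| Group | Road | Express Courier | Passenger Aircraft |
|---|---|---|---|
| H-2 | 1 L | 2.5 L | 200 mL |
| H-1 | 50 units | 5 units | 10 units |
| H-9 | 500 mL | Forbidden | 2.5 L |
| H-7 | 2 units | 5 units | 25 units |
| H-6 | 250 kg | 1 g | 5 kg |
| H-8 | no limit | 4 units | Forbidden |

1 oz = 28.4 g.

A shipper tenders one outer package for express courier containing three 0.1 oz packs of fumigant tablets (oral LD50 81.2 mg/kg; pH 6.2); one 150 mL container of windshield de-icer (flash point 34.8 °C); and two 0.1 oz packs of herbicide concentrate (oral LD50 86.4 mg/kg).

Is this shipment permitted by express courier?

No

Fumigant tablets: oral LD50 81.2 mg/kg < 100 mg/kg → Group H-6 (Toxic).
With flash point 34.8 °C (< 60 °C), the windshield de-icer falls in Group H-9.
With oral LD50 86.4 mg/kg (< 100 mg/kg), the herbicide concentrate falls in Group H-6.
Group H-6 net quantity: (three 0.1 oz packs = 8.52 g) + (two 0.1 oz packs = 5.68 g) = 14.2 g.
That exceeds the Group H-6 express courier limit of 1 g.
Group H-9 quantity: 150 mL.
Group H-9 is Forbidden by express courier.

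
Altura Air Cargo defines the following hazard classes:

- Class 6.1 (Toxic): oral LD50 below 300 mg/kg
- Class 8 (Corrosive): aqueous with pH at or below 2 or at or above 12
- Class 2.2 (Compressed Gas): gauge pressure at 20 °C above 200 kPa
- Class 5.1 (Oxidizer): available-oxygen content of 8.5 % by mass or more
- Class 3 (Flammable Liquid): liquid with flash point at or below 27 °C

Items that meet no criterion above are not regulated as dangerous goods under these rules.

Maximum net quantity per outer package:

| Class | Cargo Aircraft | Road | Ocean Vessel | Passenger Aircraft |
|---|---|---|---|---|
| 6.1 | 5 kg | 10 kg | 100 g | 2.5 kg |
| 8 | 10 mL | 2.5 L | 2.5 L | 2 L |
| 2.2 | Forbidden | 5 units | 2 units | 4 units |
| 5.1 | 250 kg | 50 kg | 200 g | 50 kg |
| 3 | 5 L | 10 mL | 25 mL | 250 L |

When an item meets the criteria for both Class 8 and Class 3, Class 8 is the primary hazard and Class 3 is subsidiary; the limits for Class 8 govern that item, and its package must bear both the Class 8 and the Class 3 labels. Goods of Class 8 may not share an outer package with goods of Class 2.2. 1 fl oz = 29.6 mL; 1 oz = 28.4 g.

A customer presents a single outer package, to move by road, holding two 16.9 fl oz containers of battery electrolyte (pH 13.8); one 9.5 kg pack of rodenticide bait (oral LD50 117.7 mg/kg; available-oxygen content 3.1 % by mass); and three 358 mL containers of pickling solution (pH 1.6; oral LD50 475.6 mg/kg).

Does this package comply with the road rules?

Battery electrolyte: pH 13.8 ≥ 12 → Class 8 (Corrosive).
With oral LD50 117.7 mg/kg (< 300 mg/kg), the rodenticide bait falls in Class 6.1.
Pickling solution: pH 1.6 ≤ 2 → Class 8 (Corrosive).
Total Class 8: (two 16.9 fl oz containers = 1000.48 mL) + (three 358 mL containers = 1.074 L) = 2074.48 mL.
That is within the Class 8 road limit of 2.5 L.
Class 6.1 quantity: 9.5 kg.
9.5 kg ≤ 10 kg (road limit, Class 6.1) — within limit.
The segregation rule (Class 8 with Class 2.2) does not apply to Class 8 with Class 6.1.
Every hazard class is within its road limit and no segregation rule is violated.

Yes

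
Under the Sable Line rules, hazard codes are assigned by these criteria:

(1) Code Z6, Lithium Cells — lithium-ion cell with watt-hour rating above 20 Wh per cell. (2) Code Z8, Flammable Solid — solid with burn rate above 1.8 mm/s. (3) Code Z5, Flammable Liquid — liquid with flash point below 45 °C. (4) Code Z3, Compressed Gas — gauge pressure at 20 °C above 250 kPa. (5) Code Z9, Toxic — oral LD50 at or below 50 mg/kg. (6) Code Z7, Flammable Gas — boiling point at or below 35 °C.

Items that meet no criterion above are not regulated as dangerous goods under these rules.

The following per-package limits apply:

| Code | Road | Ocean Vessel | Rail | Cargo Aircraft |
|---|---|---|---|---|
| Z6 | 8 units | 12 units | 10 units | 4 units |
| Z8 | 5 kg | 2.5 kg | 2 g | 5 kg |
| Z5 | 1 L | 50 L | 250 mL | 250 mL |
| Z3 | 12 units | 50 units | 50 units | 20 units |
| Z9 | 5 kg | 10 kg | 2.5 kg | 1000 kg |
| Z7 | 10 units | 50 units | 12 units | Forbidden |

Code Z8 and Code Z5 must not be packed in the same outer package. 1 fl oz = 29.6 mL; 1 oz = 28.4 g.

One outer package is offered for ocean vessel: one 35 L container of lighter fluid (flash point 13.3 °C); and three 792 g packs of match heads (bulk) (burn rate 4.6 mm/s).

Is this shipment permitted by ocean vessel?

No

The lighter fluid has flash point 13.3 °C, which is < 45 °C, so it is Code Z5 (Flammable Liquid).
The match heads (bulk) have burn rate 4.6 mm/s, which is > 1.8 mm/s, so they are Code Z8 (Flammable Solid).
Code Z8 quantity: three 792 g packs = 2.376 kg.
2.376 kg is within the ocean vessel limit of 2.5 kg for Code Z8.
Code Z5 quantity: 35 L.
35 L ≤ 50 L (ocean vessel limit, Code Z5) — within limit.
Code Z8 and Code Z5 may not share an outer package.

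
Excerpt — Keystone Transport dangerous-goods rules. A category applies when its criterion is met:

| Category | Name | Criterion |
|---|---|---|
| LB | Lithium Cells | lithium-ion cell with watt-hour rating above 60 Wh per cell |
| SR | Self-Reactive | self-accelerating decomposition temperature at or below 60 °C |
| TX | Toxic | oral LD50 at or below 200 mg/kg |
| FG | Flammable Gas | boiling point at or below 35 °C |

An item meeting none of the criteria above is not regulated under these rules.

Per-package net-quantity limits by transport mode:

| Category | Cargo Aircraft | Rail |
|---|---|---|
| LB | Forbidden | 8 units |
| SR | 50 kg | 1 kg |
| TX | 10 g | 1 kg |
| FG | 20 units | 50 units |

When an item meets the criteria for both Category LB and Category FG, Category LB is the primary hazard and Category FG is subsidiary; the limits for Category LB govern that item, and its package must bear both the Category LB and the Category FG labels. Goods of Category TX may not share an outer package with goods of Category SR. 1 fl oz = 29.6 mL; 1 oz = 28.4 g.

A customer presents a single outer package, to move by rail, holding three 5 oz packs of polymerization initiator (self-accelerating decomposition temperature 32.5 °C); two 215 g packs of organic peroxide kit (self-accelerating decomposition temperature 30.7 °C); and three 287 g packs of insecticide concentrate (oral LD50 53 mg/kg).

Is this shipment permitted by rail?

With self-accelerating decomposition temperature 32.5 °C (≤ 60 °C), the polymerization initiator falls in Category SR.
Organic peroxide kit: self-accelerating decomposition temperature 30.7 °C ≤ 60 °C → Category SR (Self-Reactive).
The insecticide concentrate has oral LD50 53 mg/kg, which is ≤ 200 mg/kg, so it is Category TX (Toxic).
Category TX quantity: three 287 g packs = 861 g.
861 g ≤ 1 kg (rail limit, Category TX) — within limit.
Total Category SR: (three 5 oz packs = 426 g) + (two 215 g packs = 430 g) = 856 g.
That is within the Category SR rail limit of 1 kg.
Category TX and Category SR may not share an outer package.

No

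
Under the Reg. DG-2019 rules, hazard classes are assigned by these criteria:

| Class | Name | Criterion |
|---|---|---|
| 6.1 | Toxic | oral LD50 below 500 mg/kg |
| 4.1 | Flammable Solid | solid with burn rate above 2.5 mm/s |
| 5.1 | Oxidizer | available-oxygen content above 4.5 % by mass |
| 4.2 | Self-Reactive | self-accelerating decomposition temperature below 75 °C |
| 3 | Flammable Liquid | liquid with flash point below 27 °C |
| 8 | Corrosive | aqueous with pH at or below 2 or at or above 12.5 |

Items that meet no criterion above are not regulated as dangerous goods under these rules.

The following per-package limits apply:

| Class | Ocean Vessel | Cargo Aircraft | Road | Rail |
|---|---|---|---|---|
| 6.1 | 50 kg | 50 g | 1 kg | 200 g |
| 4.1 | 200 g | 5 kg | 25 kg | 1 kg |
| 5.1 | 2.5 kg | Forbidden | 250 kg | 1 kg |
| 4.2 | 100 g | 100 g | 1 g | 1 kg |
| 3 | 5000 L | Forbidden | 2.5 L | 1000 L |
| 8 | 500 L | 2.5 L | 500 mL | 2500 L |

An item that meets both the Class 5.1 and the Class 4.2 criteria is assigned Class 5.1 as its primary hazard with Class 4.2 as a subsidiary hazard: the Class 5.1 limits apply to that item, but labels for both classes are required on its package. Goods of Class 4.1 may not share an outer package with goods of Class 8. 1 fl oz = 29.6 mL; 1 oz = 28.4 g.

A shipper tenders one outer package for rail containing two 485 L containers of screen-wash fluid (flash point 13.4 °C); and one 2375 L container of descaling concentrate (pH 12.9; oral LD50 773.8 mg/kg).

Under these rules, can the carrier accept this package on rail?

Screen-wash fluid: flash point 13.4 °C < 27 °C → Class 3 (Flammable Liquid).
Descaling concentrate: pH 12.9 ≥ 12.5 → Class 8 (Corrosive).
Class 8 quantity: 2375 L.
2375 L ≤ 2500 L (rail limit, Class 8) — within limit.
Class 3 quantity: two 485 L containers = 970 L.
That is within the Class 3 rail limit of 1000 L.
The segregation rule (Class 4.1 with Class 8) does not apply to Class 8 with Class 3.
Every hazard class is within its rail limit and no segregation rule is violated.

Yes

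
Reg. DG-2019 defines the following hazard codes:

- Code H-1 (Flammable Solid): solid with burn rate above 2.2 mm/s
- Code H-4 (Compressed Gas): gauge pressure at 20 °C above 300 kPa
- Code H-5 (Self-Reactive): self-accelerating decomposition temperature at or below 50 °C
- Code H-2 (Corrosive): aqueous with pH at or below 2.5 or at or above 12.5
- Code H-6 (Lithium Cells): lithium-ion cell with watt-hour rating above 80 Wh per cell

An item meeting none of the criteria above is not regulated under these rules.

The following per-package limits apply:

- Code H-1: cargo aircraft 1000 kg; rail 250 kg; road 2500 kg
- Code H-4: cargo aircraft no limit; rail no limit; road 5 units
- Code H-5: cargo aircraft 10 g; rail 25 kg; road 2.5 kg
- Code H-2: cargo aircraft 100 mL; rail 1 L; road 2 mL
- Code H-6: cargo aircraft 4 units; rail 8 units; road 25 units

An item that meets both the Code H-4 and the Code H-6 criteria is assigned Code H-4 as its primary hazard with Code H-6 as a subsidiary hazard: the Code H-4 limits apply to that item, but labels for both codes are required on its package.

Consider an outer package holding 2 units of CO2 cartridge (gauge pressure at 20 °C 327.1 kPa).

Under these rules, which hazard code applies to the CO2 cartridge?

The CO2 cartridge has gauge pressure at 20 °C 327.1 kPa, which is > 300 kPa, so it is Code H-4 (Compressed Gas).

Code H-4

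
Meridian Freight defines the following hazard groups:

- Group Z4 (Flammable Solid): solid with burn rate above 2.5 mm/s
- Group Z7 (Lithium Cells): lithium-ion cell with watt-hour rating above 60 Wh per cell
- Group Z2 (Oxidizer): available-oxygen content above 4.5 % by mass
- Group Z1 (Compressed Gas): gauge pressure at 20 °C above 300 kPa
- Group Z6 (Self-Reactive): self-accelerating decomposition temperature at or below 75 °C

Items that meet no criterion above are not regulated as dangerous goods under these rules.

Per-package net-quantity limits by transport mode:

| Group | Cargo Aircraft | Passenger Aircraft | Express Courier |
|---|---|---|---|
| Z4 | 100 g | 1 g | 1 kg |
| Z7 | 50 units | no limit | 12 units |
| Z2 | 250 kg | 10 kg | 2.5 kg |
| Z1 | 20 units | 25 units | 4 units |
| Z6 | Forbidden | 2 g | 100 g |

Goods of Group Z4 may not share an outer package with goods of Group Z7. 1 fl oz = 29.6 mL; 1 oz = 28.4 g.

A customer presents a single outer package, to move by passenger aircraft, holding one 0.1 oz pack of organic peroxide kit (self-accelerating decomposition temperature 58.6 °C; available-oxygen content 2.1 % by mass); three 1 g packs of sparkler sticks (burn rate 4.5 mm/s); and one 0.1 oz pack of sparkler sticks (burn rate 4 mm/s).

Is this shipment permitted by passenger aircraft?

With self-accelerating decomposition temperature 58.6 °C (≤ 75 °C), the organic peroxide kit falls in Group Z6.
Sparkler sticks: burn rate 4.5 mm/s > 2.5 mm/s → Group Z4 (Flammable Solid).
With burn rate 4 mm/s (> 2.5 mm/s), the sparkler sticks fall in Group Z4.
Group Z6 quantity: one 0.1 oz pack = 2.84 g.
2.84 g > 2 g (passenger aircraft limit, Group Z6) — over the limit.
Group Z4 net quantity: (three 1 g packs = 3 g) + (one 0.1 oz pack = 2.84 g) = 5.84 g.
5.84 g exceeds the passenger aircraft limit of 1 g for Group Z4.
The segregation rule (Group Z4 with Group Z7) does not apply to Group Z6 with Group Z4.

No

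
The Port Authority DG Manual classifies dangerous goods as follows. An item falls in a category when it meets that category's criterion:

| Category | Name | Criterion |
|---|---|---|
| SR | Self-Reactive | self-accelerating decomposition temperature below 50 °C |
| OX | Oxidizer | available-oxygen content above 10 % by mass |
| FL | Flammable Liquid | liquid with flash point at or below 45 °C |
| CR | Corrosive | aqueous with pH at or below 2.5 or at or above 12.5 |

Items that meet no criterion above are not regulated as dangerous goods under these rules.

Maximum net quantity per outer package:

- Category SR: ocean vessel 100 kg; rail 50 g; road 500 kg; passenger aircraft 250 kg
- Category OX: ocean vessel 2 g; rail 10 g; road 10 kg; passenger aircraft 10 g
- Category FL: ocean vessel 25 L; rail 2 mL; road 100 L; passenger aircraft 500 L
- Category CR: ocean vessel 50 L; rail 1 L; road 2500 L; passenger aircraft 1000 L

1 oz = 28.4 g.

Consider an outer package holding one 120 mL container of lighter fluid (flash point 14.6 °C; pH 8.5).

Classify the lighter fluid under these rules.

Lighter fluid: flash point 14.6 °C ≤ 45 °C → Category FL (Flammable Liquid).

Category FL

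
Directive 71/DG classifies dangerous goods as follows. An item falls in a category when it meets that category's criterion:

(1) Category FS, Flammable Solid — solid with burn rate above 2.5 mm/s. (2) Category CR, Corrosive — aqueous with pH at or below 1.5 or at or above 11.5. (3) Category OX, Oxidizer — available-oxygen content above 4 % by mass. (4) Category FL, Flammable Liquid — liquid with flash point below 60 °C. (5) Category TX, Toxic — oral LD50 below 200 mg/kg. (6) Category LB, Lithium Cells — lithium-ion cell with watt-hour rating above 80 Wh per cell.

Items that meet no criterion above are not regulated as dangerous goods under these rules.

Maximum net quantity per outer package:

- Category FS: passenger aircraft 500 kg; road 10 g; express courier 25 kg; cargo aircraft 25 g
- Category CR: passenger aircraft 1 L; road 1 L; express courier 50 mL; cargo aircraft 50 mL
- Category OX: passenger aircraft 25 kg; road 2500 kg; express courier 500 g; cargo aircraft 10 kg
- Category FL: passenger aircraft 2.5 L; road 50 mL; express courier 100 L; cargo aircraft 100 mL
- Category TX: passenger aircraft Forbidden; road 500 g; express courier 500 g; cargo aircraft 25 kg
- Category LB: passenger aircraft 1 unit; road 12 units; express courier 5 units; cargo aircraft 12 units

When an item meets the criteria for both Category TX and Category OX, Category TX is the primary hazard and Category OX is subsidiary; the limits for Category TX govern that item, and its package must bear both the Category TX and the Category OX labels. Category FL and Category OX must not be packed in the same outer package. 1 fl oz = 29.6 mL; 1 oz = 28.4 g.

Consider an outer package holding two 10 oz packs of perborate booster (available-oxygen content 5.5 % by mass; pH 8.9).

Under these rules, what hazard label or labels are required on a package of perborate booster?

Category OX

The perborate booster has available-oxygen content 5.5 % by mass, which is > 4 % by mass, so it is Category OX (Oxidizer).
Only the Category OX label is required.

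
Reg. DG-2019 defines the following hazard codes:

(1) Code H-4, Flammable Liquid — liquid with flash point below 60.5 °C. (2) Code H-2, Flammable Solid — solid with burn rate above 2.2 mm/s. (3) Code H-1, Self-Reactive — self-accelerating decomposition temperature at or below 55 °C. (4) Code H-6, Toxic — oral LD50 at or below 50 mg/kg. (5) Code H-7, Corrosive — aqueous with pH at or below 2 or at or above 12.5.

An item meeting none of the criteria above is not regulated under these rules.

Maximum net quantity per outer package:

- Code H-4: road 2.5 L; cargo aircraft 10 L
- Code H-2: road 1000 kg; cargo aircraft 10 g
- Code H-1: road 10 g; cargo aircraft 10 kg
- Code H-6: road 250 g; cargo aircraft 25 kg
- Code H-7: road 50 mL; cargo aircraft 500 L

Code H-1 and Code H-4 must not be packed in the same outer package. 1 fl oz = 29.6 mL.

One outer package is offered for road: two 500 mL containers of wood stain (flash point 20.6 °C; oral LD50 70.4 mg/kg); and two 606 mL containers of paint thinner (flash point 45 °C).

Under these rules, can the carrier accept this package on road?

Yes

Flash point 20.6 °C meets the Code H-4 criterion (Flammable Liquid), so the wood stain is Code H-4.
With flash point 45 °C (< 60.5 °C), the paint thinner falls in Code H-4.
Code H-4 net quantity: (two 500 mL containers = 1 L) + (two 606 mL containers = 1.212 L) = 2.212 L.
That is within the Code H-4 road limit of 2.5 L.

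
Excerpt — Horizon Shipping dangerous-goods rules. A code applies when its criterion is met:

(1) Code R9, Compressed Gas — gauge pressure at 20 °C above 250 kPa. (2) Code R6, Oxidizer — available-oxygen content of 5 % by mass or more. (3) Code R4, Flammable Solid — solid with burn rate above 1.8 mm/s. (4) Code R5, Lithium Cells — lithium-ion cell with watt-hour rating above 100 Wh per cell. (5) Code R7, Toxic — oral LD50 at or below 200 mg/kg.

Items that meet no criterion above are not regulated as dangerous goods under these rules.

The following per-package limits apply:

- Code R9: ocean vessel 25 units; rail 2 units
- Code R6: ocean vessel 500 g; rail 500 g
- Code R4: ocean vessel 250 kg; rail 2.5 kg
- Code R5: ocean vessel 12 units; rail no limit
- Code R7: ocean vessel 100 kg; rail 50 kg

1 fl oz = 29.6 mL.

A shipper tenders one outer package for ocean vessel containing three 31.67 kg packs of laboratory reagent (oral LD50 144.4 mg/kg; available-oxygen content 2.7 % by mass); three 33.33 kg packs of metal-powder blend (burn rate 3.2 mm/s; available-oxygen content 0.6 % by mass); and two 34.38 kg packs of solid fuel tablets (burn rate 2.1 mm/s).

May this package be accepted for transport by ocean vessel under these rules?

Oral LD50 144.4 mg/kg meets the Code R7 criterion (Toxic), so the laboratory reagent is Code R7.
Burn rate 3.2 mm/s meets the Code R4 criterion (Flammable Solid), so the metal-powder blend is Code R4.
Solid fuel tablets: burn rate 2.1 mm/s > 1.8 mm/s → Code R4 (Flammable Solid).
Code R7 quantity: three 31.67 kg packs = 95.01 kg.
95.01 kg is within the ocean vessel limit of 100 kg for Code R7.
Code R4 net quantity: (three 33.33 kg packs = 99.99 kg) + (two 34.38 kg packs = 68.76 kg) = 168.75 kg.
168.75 kg ≤ 250 kg (ocean vessel limit, Code R4) — within limit.
Every hazard code is within its ocean vessel limit and no segregation rule is violated.

Yes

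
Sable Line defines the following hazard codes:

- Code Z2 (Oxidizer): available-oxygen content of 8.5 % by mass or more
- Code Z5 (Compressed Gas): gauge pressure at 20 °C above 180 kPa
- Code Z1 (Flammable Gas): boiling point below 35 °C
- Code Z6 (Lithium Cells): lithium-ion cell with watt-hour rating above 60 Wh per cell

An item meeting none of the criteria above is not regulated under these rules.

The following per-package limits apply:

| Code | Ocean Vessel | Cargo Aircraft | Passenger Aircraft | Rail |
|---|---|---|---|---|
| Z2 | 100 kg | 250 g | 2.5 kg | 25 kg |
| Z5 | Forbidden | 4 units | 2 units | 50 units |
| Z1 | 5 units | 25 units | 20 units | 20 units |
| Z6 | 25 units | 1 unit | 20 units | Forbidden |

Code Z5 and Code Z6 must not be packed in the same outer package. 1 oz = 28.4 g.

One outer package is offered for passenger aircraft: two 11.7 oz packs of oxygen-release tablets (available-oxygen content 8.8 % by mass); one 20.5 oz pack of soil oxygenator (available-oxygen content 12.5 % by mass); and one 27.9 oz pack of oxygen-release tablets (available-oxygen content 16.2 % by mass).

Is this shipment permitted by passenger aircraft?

Yes

Available-oxygen content 8.8 % by mass meets the Code Z2 criterion (Oxidizer), so the oxygen-release tablets are Code Z2.
Soil oxygenator: available-oxygen content 12.5 % by mass ≥ 8.5 % by mass → Code Z2 (Oxidizer).
With available-oxygen content 16.2 % by mass (≥ 8.5 % by mass), the oxygen-release tablets fall in Code Z2.
Total Code Z2: (two 11.7 oz packs = 664.56 g) + (one 20.5 oz pack = 582.2 g) + (one 27.9 oz pack = 792.36 g) = 2039.12 g.
2039.12 g is within the passenger aircraft limit of 2.5 kg for Code Z2.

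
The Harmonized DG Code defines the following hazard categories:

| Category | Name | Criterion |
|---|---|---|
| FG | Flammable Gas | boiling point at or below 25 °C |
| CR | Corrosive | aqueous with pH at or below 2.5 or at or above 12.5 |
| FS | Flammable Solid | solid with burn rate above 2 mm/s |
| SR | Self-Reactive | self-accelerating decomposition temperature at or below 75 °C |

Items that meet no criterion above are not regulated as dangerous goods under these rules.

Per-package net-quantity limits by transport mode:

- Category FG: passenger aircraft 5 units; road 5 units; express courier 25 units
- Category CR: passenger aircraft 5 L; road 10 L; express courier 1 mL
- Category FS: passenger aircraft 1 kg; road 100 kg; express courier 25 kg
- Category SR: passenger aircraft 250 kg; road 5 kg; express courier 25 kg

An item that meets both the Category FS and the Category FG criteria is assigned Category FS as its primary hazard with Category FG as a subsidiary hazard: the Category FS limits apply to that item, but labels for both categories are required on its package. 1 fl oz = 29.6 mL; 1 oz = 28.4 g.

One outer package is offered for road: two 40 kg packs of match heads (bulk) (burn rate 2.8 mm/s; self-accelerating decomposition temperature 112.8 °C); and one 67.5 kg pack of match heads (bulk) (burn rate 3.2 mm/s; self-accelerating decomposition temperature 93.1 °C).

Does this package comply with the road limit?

The match heads (bulk) have burn rate 2.8 mm/s, which is > 2 mm/s, so they are Category FS (Flammable Solid).
Match heads (bulk): burn rate 3.2 mm/s > 2 mm/s → Category FS (Flammable Solid).
Category FS net quantity: (two 40 kg packs = 80 kg) + 67.5 kg = 147.5 kg.
That exceeds the Category FS road limit of 100 kg.

No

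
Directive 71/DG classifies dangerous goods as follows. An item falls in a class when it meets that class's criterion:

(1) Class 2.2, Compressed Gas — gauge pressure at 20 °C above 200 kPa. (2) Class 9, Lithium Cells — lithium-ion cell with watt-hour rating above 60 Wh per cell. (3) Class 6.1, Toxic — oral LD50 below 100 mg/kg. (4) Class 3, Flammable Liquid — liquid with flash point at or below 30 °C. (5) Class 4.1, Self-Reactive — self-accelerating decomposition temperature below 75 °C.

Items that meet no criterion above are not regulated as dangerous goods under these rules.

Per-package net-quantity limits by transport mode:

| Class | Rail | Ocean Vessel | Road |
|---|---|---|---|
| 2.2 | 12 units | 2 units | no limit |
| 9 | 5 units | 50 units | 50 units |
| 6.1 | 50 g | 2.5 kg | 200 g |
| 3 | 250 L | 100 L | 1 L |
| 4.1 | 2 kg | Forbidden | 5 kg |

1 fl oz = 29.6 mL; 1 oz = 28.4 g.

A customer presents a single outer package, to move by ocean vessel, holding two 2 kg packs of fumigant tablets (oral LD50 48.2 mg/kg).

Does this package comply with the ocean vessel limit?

No

The fumigant tablets have oral LD50 48.2 mg/kg, which is < 100 mg/kg, so they are Class 6.1 (Toxic).
Class 6.1 quantity: two 2 kg packs = 4 kg.
That exceeds the Class 6.1 ocean vessel limit of 2.5 kg.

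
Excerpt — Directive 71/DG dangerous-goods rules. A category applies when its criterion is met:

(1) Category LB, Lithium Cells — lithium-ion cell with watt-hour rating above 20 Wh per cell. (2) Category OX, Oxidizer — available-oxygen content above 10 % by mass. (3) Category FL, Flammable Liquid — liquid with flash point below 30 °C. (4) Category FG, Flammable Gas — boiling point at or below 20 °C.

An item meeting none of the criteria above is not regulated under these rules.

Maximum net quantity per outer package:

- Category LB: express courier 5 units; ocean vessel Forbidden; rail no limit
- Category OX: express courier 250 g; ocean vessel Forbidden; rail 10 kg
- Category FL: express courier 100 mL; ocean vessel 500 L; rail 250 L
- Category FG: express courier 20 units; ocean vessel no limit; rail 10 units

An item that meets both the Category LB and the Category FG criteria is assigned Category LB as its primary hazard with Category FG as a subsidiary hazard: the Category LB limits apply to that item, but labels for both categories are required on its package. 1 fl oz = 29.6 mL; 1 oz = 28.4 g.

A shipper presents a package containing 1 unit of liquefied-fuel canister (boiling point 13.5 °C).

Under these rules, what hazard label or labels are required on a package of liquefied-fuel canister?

Category FG

Boiling point 13.5 °C meets the Category FG criterion (Flammable Gas), so the liquefied-fuel canister is Category FG.
Only the Category FG label is required.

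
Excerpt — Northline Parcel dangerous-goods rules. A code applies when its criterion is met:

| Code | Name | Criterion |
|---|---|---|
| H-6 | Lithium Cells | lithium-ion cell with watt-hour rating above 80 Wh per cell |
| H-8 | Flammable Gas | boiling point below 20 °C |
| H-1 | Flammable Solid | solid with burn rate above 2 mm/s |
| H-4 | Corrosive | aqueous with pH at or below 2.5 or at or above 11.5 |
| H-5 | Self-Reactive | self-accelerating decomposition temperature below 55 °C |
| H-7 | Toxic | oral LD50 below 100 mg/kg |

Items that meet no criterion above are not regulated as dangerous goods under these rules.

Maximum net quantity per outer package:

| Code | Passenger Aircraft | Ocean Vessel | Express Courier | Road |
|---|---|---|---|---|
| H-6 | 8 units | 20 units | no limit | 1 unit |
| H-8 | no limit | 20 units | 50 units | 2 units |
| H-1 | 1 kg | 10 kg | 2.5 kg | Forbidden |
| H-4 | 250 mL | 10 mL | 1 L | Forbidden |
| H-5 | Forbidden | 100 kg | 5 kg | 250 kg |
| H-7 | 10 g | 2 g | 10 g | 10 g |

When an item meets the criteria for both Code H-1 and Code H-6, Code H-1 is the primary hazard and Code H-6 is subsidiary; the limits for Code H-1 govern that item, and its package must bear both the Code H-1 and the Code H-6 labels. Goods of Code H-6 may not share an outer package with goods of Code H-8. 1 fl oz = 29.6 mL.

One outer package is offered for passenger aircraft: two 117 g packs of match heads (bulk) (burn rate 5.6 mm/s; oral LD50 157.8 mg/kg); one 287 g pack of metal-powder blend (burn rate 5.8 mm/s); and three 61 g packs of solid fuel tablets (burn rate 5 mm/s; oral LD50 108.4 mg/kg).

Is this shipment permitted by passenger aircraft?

Yes

The match heads (bulk) have burn rate 5.6 mm/s, which is > 2 mm/s, so they are Code H-1 (Flammable Solid).
The metal-powder blend has burn rate 5.8 mm/s, which is > 2 mm/s, so it is Code H-1 (Flammable Solid).
Burn rate 5 mm/s meets the Code H-1 criterion (Flammable Solid), so the solid fuel tablets are Code H-1.
Total Code H-1: (two 117 g packs = 234 g) + 287 g + (three 61 g packs = 183 g) = 704 g.
That is within the Code H-1 passenger aircraft limit of 1 kg.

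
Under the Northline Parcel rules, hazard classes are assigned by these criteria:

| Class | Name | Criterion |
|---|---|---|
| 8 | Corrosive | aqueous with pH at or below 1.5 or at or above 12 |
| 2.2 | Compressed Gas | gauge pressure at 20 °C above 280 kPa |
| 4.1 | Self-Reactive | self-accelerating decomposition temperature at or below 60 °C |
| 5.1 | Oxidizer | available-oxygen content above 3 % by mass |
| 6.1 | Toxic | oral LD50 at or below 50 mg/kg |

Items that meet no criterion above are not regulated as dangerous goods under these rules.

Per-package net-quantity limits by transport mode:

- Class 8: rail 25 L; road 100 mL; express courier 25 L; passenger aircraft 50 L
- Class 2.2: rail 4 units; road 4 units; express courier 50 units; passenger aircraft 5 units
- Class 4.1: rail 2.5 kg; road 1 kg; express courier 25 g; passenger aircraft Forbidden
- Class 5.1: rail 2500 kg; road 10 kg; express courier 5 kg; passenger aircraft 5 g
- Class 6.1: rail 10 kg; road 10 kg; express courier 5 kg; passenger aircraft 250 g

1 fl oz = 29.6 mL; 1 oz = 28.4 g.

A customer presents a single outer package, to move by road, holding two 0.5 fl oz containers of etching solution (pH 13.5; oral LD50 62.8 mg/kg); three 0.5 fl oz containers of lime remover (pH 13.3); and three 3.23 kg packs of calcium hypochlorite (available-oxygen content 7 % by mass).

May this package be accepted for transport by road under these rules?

Yes

Etching solution: pH 13.5 ≥ 12 → Class 8 (Corrosive).
With pH 13.3 (≥ 12), the lime remover falls in Class 8.
The calcium hypochlorite has available-oxygen content 7 % by mass, which is > 3 % by mass, so it is Class 5.1 (Oxidizer).
Class 8 net quantity: (two 0.5 fl oz containers = 29.6 mL) + (three 0.5 fl oz containers = 44.4 mL) = 74 mL.
That is within the Class 8 road limit of 100 mL.
Class 5.1 quantity: three 3.23 kg packs = 9.69 kg.
That is within the Class 5.1 road limit of 10 kg.
Every hazard class is within its road limit and no segregation rule is violated.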